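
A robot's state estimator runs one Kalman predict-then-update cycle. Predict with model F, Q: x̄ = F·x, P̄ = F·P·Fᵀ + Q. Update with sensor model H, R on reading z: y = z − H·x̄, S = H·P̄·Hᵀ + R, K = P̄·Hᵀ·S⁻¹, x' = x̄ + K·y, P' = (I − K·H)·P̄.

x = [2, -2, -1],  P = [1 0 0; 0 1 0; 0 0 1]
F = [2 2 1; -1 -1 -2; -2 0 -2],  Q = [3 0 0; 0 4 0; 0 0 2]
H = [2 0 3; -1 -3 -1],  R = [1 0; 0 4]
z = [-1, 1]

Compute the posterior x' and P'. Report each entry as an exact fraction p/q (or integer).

x̄ = F·x = [-1, 2, -2]
P̄ = F·P·Fᵀ + Q = [12 -6 -6; -6 10 6; -6 6 10]
y = z − H·x̄ = [7, 4]
S = H·P̄·Hᵀ + R = [67 -42; -42 104]
K = P̄·Hᵀ·S⁻¹ = [282/1301 264/1301; -159/1301 -879/2602; 237/1301 -359/2602]
x' = x̄ + K·y = [1729/1301, -269/1301, -1661/1301]
P' = (I − K·H)·P̄ = [10752/1301 -1578/1301 -7074/1301; -1578/1301 779/1301 999/1301; -7074/1301 999/1301 4795/1301]

x' = [1729/1301, -269/1301, -1661/1301]
P' = [10752/1301 -1578/1301 -7074/1301; -1578/1301 779/1301 999/1301; -7074/1301 999/1301 4795/1301]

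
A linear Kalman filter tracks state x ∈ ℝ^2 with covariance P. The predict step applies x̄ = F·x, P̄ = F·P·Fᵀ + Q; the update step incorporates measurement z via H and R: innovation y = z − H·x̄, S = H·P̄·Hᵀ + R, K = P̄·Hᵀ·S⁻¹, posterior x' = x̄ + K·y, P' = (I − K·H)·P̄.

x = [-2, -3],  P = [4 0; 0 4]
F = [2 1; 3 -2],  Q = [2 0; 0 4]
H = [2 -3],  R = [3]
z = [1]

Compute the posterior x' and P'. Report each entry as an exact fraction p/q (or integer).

x̄ = F·x = [-7, 0]
P̄ = F·P·Fᵀ + Q = [22 16; 16 56]
y = z − H·x̄ = [15]
S = H·P̄·Hᵀ + R = [403]
K = P̄·Hᵀ·S⁻¹ = [-4/403; -136/403]
x' = x̄ + K·y = [-2881/403, -2040/403]
P' = (I − K·H)·P̄ = [8850/403 5904/403; 5904/403 4072/403]

x' = [-2881/403, -2040/403]
P' = [8850/403 5904/403; 5904/403 4072/403]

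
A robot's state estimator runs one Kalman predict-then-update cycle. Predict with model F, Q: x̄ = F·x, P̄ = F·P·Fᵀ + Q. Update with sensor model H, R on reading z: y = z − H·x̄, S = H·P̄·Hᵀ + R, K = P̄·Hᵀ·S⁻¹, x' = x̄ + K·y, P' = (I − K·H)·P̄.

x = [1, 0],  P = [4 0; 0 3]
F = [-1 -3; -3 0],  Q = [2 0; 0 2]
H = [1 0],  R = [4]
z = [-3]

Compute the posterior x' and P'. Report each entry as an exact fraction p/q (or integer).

x̄ = F·x = [-1, -3]
P̄ = F·P·Fᵀ + Q = [33 12; 12 38]
y = z − H·x̄ = [-2]
S = H·P̄·Hᵀ + R = [37]
K = P̄·Hᵀ·S⁻¹ = [33/37; 12/37]
x' = x̄ + K·y = [-103/37, -135/37]
P' = (I − K·H)·P̄ = [132/37 48/37; 48/37 1262/37]

x' = [-103/37, -135/37]
P' = [132/37 48/37; 48/37 1262/37]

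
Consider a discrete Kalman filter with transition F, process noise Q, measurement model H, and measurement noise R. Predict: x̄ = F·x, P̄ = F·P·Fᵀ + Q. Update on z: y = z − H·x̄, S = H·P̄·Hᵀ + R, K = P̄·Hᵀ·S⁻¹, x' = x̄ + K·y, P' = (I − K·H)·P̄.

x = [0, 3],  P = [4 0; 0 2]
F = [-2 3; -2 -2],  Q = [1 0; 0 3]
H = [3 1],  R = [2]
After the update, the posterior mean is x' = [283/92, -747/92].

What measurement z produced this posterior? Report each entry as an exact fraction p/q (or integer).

x̄ = F·x = [9, -6]
P̄ = F·P·Fᵀ + Q = [35 4; 4 27]
S = H·P̄·Hᵀ + R = [368]
K = P̄·Hᵀ·S⁻¹ = [109/368; 39/368]
x' − x̄ = [-545/92, -195/92] = K·y
y = (KᵀK)⁻¹·Kᵀ·(x' − x̄) = [-20]
z = y + H·x̄ = [-20] + [21] = [1]

z = [1]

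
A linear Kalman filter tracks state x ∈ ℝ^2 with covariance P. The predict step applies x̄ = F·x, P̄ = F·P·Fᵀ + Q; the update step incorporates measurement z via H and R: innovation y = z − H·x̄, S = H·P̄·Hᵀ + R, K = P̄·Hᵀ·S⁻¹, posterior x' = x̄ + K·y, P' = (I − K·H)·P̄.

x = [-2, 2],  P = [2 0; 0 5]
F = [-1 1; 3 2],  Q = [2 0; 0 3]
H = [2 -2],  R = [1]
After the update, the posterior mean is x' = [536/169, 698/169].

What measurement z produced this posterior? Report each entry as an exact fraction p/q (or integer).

z = [-2]

x̄ = F·x = [4, -2]
P̄ = F·P·Fᵀ + Q = [9 4; 4 41]
S = H·P̄·Hᵀ + R = [169]
K = P̄·Hᵀ·S⁻¹ = [10/169; -74/169]
x' − x̄ = [-140/169, 1036/169] = K·y
y = (KᵀK)⁻¹·Kᵀ·(x' − x̄) = [-14]
z = y + H·x̄ = [-14] + [12] = [-2]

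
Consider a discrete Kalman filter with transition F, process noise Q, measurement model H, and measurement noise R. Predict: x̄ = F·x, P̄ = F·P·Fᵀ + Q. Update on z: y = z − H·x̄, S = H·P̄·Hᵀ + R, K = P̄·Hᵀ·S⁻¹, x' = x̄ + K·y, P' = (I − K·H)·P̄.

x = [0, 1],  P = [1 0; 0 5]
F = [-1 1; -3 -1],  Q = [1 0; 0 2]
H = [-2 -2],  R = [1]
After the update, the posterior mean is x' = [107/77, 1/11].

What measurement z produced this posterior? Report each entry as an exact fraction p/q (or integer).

z = [-3]

x̄ = F·x = [1, -1]
P̄ = F·P·Fᵀ + Q = [7 -2; -2 16]
S = H·P̄·Hᵀ + R = [77]
K = P̄·Hᵀ·S⁻¹ = [-10/77; -4/11]
x' − x̄ = [30/77, 12/11] = K·y
y = (KᵀK)⁻¹·Kᵀ·(x' − x̄) = [-3]
z = y + H·x̄ = [-3] + [0] = [-3]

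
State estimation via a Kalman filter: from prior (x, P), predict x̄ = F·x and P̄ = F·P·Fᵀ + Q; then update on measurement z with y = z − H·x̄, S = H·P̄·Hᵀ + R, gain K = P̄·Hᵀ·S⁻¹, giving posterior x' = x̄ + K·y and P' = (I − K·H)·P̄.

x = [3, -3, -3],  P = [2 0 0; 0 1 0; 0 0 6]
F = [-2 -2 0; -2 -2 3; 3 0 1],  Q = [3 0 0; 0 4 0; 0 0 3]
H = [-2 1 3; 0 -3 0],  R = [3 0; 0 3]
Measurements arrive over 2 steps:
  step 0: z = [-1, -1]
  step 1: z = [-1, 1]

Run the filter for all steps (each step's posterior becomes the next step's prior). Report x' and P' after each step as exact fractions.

step 0: x' = [101109/23725, 6563/23725, 8967/3650], P' = [84984/23725 2388/23725 8067/3650; 2388/23725 7866/23725 -78/1825; 8067/3650 -78/1825 12573/7300]
step 1: x' = [-22438630/2453183143, -920463639/2453183143, -341307039/2453183143], P' = [6571591953/2453183143 263018748/2453183143 3958419402/2453183143; 263018748/2453183143 791222193/2453183143 -88497099/2453183143; 3958419402/2453183143 -88497099/2453183143 3259966251/2453183143]

step 0: x̄ = F·x = [0, -9, 6]
step 0: P̄ = F·P·Fᵀ + Q = [15 12 -12; 12 70 6; -12 6 27]
step 0: y = z − H·x̄ = [-10, -28]
step 0: S = H·P̄·Hᵀ + R = [508 -192; -192 633]
step 0: K = P̄·Hᵀ·S⁻¹ = [-6849/47450 -2388/23725; 16/23725 -7866/23725; 1713/7300 78/1825]
step 0: x' = x̄ + K·y = [101109/23725, 6563/23725, 8967/3650]
step 0: P' = (I − K·H)·P̄ = [84984/23725 2388/23725 8067/3650; 2388/23725 7866/23725 -78/1825; 8067/3650 -78/1825 12573/7300]
step 1: x̄ = F·x = [-215344/23725, -3239/1898, 28929/1898]
step 1: P̄ = F·P·Fᵀ + Q = [461679/23725 3279/949 -25083/949; 3279/949 37777/3796 -5211/3796; -25083/949 -5211/3796 190641/3796]
step 1: y = z − H·x̄ = [-20531/325, -7819/1898]
step 1: S = H·P̄·Hᵀ + R = [272317/325 42/13; 42/13 351381/3796]
step 1: K = P̄·Hᵀ·S⁻¹ = [-334968984/2453183143 -263018748/2453183143; -102200/2453183143 -791222193/2453183143; 591520950/2453183143 88497099/2453183143]
step 1: x' = x̄ + K·y = [-22438630/2453183143, -920463639/2453183143, -341307039/2453183143]
step 1: P' = (I − K·H)·P̄ = [6571591953/2453183143 263018748/2453183143 3958419402/2453183143; 263018748/2453183143 791222193/2453183143 -88497099/2453183143; 3958419402/2453183143 -88497099/2453183143 3259966251/2453183143]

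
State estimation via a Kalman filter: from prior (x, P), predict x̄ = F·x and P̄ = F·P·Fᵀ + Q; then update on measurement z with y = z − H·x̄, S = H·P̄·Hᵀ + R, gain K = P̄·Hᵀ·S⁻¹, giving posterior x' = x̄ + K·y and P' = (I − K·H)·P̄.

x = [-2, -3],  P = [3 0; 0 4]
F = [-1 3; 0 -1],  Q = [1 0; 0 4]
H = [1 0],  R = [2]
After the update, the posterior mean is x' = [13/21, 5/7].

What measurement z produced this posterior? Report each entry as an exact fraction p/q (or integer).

z = [1]

x̄ = F·x = [-7, 3]
P̄ = F·P·Fᵀ + Q = [40 -12; -12 8]
S = H·P̄·Hᵀ + R = [42]
K = P̄·Hᵀ·S⁻¹ = [20/21; -2/7]
x' − x̄ = [160/21, -16/7] = K·y
y = (KᵀK)⁻¹·Kᵀ·(x' − x̄) = [8]
z = y + H·x̄ = [8] + [-7] = [1]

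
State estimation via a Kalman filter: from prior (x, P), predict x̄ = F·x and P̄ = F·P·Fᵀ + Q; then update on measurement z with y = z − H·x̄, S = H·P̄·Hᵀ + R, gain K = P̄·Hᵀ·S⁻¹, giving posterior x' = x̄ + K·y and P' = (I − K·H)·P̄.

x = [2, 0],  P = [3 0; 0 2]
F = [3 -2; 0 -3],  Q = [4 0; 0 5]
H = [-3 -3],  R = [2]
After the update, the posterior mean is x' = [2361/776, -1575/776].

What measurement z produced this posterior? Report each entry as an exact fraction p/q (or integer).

x̄ = F·x = [6, 0]
P̄ = F·P·Fᵀ + Q = [39 12; 12 23]
S = H·P̄·Hᵀ + R = [776]
K = P̄·Hᵀ·S⁻¹ = [-153/776; -105/776]
x' − x̄ = [-2295/776, -1575/776] = K·y
y = (KᵀK)⁻¹·Kᵀ·(x' − x̄) = [15]
z = y + H·x̄ = [15] + [-18] = [-3]

z = [-3]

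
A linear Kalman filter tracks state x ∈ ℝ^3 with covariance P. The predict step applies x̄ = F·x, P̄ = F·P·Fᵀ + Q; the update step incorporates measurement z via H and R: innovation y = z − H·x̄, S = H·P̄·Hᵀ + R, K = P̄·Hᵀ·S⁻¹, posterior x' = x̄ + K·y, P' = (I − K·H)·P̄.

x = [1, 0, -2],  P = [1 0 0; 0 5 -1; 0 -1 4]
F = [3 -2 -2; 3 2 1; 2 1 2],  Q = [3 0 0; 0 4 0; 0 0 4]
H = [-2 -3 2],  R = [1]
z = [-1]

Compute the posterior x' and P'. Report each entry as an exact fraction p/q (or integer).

x̄ = F·x = [7, 1, -2]
P̄ = F·P·Fᵀ + Q = [40 -13 -14; -13 33 19; -14 19 25]
y = z − H·x̄ = [20]
S = H·P̄·Hᵀ + R = [286]
K = P̄·Hᵀ·S⁻¹ = [-69/286; -35/286; 21/286]
x' = x̄ + K·y = [311/143, -207/143, -76/143]
P' = (I − K·H)·P̄ = [6679/286 -6133/286 -2555/286; -6133/286 8213/286 6169/286; -2555/286 6169/286 6709/286]

x' = [311/143, -207/143, -76/143]
P' = [6679/286 -6133/286 -2555/286; -6133/286 8213/286 6169/286; -2555/286 6169/286 6709/286]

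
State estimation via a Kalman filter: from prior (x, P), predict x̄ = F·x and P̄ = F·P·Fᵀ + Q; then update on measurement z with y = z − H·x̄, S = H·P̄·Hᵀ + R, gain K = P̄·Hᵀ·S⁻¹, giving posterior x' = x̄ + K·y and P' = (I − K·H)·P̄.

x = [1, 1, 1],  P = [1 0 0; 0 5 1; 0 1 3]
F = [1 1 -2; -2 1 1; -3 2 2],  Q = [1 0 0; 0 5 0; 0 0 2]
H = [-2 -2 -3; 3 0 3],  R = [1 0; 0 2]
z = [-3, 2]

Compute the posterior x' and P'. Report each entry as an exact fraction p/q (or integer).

x̄ = F·x = [0, 0, 1]
P̄ = F·P·Fᵀ + Q = [15 -4 -7; -4 19 26; -7 26 51]
y = z − H·x̄ = [0, -1]
S = H·P̄·Hᵀ + R = [792 -576; -576 470]
K = P̄·Hᵀ·S⁻¹ = [6677/20232 128/281; -177/562 -69/281; -6869/20232 -38/281]
x' = x̄ + K·y = [-128/281, 69/281, 319/281]
P' = (I − K·H)·P̄ = [88973/20232 887/562 -82829/20232; 887/562 335/281 -979/562; -82829/20232 -979/562 81005/20232]

x' = [-128/281, 69/281, 319/281]
P' = [88973/20232 887/562 -82829/20232; 887/562 335/281 -979/562; -82829/20232 -979/562 81005/20232]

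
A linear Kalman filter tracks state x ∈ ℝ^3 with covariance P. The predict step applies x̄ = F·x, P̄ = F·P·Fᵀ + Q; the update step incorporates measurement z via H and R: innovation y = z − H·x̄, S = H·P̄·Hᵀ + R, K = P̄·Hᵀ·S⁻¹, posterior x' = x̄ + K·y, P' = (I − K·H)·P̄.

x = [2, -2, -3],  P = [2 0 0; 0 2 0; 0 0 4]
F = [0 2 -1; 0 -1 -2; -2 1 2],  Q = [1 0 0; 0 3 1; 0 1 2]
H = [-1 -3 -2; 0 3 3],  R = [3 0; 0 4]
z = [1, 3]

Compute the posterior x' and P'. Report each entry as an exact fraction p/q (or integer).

x̄ = F·x = [-1, 8, -12]
P̄ = F·P·Fᵀ + Q = [13 4 -4; 4 21 -17; -4 -17 28]
y = z − H·x̄ = [0, 15]
S = H·P̄·Hᵀ + R = [121 -102; -102 139]
K = P̄·Hᵀ·S⁻¹ = [-2363/6415 -1734/6415; -3363/6415 -1914/6415; 3227/6415 3891/6415]
x' = x̄ + K·y = [-6485/1283, 4522/1283, -3723/1283]
P' = (I − K·H)·P̄ = [43224/6415 -31511/6415 29199/6415; -31511/6415 46704/6415 -49256/6415; 29199/6415 -49256/6415 54444/6415]

x' = [-6485/1283, 4522/1283, -3723/1283]
P' = [43224/6415 -31511/6415 29199/6415; -31511/6415 46704/6415 -49256/6415; 29199/6415 -49256/6415 54444/6415]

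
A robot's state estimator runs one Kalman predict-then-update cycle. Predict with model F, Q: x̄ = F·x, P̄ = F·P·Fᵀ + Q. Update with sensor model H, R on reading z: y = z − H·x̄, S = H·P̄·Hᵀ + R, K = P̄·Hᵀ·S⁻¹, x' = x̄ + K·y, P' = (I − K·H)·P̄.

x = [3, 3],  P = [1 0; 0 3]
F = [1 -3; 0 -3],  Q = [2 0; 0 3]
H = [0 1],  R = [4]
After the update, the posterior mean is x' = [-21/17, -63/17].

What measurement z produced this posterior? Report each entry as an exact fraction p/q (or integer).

x̄ = F·x = [-6, -9]
P̄ = F·P·Fᵀ + Q = [30 27; 27 30]
S = H·P̄·Hᵀ + R = [34]
K = P̄·Hᵀ·S⁻¹ = [27/34; 15/17]
x' − x̄ = [81/17, 90/17] = K·y
y = (KᵀK)⁻¹·Kᵀ·(x' − x̄) = [6]
z = y + H·x̄ = [6] + [-9] = [-3]

z = [-3]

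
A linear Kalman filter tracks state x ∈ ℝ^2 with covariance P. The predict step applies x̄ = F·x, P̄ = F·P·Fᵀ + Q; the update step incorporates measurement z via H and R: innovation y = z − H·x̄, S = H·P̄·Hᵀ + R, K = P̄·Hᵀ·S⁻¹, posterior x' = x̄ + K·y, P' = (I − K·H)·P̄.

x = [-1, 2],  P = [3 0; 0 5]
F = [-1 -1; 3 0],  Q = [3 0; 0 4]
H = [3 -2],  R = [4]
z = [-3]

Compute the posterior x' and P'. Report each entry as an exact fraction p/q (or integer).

x' = [-641/335, -471/335]
P' = [1084/335 1524/335; 1524/335 2464/335]

x̄ = F·x = [-1, -3]
P̄ = F·P·Fᵀ + Q = [11 -9; -9 31]
y = z − H·x̄ = [-6]
S = H·P̄·Hᵀ + R = [335]
K = P̄·Hᵀ·S⁻¹ = [51/335; -89/335]
x' = x̄ + K·y = [-641/335, -471/335]
P' = (I − K·H)·P̄ = [1084/335 1524/335; 1524/335 2464/335]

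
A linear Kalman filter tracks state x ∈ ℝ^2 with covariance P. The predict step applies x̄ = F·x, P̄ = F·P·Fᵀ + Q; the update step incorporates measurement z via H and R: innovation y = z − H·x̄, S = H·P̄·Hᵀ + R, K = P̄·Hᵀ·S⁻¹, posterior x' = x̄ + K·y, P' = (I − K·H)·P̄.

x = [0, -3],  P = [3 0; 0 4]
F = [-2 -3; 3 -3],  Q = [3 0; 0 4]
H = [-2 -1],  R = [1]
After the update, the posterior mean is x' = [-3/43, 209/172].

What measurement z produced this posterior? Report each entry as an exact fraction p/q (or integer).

x̄ = F·x = [9, 9]
P̄ = F·P·Fᵀ + Q = [51 18; 18 67]
S = H·P̄·Hᵀ + R = [344]
K = P̄·Hᵀ·S⁻¹ = [-15/43; -103/344]
x' − x̄ = [-390/43, -1339/172] = K·y
y = (KᵀK)⁻¹·Kᵀ·(x' − x̄) = [26]
z = y + H·x̄ = [26] + [-27] = [-1]

z = [-1]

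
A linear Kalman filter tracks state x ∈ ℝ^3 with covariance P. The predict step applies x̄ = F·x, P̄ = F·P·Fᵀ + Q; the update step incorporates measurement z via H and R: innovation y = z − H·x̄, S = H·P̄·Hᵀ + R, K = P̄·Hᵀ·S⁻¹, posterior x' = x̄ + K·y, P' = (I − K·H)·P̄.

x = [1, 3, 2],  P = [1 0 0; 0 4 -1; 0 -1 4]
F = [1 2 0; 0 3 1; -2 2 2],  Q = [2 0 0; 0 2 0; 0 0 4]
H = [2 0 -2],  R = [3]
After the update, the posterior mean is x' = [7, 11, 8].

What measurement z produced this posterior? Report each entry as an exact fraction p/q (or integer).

x̄ = F·x = [7, 11, 8]
P̄ = F·P·Fᵀ + Q = [19 22 10; 22 36 24; 10 24 32]
S = H·P̄·Hᵀ + R = [127]
K = P̄·Hᵀ·S⁻¹ = [18/127; -4/127; -44/127]
x' − x̄ = [0, 0, 0] = K·y
y = (KᵀK)⁻¹·Kᵀ·(x' − x̄) = [0]
z = y + H·x̄ = [0] + [-2] = [-2]

z = [-2]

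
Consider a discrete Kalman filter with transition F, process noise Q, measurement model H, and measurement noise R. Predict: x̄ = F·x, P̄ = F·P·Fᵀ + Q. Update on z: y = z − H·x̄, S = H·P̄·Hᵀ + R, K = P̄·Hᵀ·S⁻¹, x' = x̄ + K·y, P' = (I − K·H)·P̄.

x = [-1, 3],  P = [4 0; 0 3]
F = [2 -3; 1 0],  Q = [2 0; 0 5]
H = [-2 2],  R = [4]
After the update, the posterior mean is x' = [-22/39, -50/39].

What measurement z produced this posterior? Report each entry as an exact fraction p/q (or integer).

z = [-2]

x̄ = F·x = [-11, -1]
P̄ = F·P·Fᵀ + Q = [45 8; 8 9]
S = H·P̄·Hᵀ + R = [156]
K = P̄·Hᵀ·S⁻¹ = [-37/78; 1/78]
x' − x̄ = [407/39, -11/39] = K·y
y = (KᵀK)⁻¹·Kᵀ·(x' − x̄) = [-22]
z = y + H·x̄ = [-22] + [20] = [-2]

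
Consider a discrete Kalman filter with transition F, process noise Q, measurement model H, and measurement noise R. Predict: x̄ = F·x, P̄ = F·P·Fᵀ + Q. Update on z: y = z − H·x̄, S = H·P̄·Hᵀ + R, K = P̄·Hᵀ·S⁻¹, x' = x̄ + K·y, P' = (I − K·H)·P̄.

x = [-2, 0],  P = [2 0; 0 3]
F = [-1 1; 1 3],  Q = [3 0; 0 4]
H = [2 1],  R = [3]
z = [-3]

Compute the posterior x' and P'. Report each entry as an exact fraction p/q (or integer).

x' = [77/96, -427/96]
P' = [239/96 -409/96; -409/96 959/96]

x̄ = F·x = [2, -2]
P̄ = F·P·Fᵀ + Q = [8 7; 7 33]
y = z − H·x̄ = [-5]
S = H·P̄·Hᵀ + R = [96]
K = P̄·Hᵀ·S⁻¹ = [23/96; 47/96]
x' = x̄ + K·y = [77/96, -427/96]
P' = (I − K·H)·P̄ = [239/96 -409/96; -409/96 959/96]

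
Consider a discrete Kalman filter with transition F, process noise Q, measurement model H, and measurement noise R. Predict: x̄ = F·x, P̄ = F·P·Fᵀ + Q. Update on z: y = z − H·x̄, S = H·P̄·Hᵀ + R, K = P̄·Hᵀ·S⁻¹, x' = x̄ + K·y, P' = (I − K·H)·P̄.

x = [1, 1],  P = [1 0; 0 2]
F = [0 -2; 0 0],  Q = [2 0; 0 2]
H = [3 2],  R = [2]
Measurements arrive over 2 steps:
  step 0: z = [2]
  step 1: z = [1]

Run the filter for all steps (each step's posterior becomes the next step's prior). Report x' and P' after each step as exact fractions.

step 0: x' = [2/5, 8/25], P' = [1 -6/5; -6/5 46/25]
step 1: x' = [271/1178, 73/589], P' = [585/589 -702/589; -702/589 1078/589]

step 0: x̄ = F·x = [-2, 0]
step 0: P̄ = F·P·Fᵀ + Q = [10 0; 0 2]
step 0: y = z − H·x̄ = [8]
step 0: S = H·P̄·Hᵀ + R = [100]
step 0: K = P̄·Hᵀ·S⁻¹ = [3/10; 1/25]
step 0: x' = x̄ + K·y = [2/5, 8/25]
step 0: P' = (I − K·H)·P̄ = [1 -6/5; -6/5 46/25]
step 1: x̄ = F·x = [-16/25, 0]
step 1: P̄ = F·P·Fᵀ + Q = [234/25 0; 0 2]
step 1: y = z − H·x̄ = [73/25]
step 1: S = H·P̄·Hᵀ + R = [2356/25]
step 1: K = P̄·Hᵀ·S⁻¹ = [351/1178; 25/589]
step 1: x' = x̄ + K·y = [271/1178, 73/589]
step 1: P' = (I − K·H)·P̄ = [585/589 -702/589; -702/589 1078/589]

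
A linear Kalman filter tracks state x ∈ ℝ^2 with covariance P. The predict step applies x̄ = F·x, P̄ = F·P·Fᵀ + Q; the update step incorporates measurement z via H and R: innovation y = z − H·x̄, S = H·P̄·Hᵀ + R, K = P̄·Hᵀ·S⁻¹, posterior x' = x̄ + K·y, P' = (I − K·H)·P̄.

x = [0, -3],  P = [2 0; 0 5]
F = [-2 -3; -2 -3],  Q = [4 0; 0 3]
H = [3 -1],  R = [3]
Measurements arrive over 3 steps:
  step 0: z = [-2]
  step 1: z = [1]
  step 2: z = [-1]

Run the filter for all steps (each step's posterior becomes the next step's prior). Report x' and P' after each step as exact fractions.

step 0: x̄ = F·x = [9, 9]
step 0: P̄ = F·P·Fᵀ + Q = [57 53; 53 56]
step 0: y = z − H·x̄ = [-20]
step 0: S = H·P̄·Hᵀ + R = [254]
step 0: K = P̄·Hᵀ·S⁻¹ = [59/127; 103/254]
step 0: x' = x̄ + K·y = [-37/127, 113/127]
step 0: P' = (I − K·H)·P̄ = [277/127 654/127; 654/127 3615/254]
step 1: x̄ = F·x = [-265/127, -265/127]
step 1: P̄ = F·P·Fᵀ + Q = [51463/254 50447/254; 50447/254 51209/254]
step 1: y = z − H·x̄ = [657/127]
step 1: S = H·P̄·Hᵀ + R = [106228/127]
step 1: K = P̄·Hᵀ·S⁻¹ = [51971/106228; 25033/53114]
step 1: x' = x̄ + K·y = [47201/106228, 18673/53114]
step 1: P' = (I − K·H)·P̄ = [255283/106228 152484/26557; 152484/26557 839805/53114]
step 2: x̄ = F·x = [-51610/26557, -51610/26557]
step 2: P̄ = F·P·Fᵀ + Q = [11940883/53114 11728427/53114; 11728427/53114 11887769/53114]
step 2: y = z − H·x̄ = [76663/26557]
step 2: S = H·P̄·Hᵀ + R = [24572248/26557]
step 2: K = P̄·Hᵀ·S⁻¹ = [12047111/24572248; 2912189/6143062]
step 2: x' = x̄ + K·y = [-12976091/24572248, -3531509/6143062]
step 2: P' = (I − K·H)·P̄ = [59279503/24572248 17712147/3071531; 17712147/3071531 97536315/6143062]

step 0: x' = [-37/127, 113/127], P' = [277/127 654/127; 654/127 3615/254]
step 1: x' = [47201/106228, 18673/53114], P' = [255283/106228 152484/26557; 152484/26557 839805/53114]
step 2: x' = [-12976091/24572248, -3531509/6143062], P' = [59279503/24572248 17712147/3071531; 17712147/3071531 97536315/6143062]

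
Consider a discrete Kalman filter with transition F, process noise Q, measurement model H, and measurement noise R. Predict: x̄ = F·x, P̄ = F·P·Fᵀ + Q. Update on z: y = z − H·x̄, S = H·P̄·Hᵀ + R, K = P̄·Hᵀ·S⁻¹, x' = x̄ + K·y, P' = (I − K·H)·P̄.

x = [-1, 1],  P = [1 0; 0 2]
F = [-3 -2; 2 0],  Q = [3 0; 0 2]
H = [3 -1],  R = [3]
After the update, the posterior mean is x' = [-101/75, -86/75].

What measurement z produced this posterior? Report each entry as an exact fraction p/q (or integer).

x̄ = F·x = [1, -2]
P̄ = F·P·Fᵀ + Q = [20 -6; -6 6]
S = H·P̄·Hᵀ + R = [225]
K = P̄·Hᵀ·S⁻¹ = [22/75; -8/75]
x' − x̄ = [-176/75, 64/75] = K·y
y = (KᵀK)⁻¹·Kᵀ·(x' − x̄) = [-8]
z = y + H·x̄ = [-8] + [5] = [-3]

z = [-3]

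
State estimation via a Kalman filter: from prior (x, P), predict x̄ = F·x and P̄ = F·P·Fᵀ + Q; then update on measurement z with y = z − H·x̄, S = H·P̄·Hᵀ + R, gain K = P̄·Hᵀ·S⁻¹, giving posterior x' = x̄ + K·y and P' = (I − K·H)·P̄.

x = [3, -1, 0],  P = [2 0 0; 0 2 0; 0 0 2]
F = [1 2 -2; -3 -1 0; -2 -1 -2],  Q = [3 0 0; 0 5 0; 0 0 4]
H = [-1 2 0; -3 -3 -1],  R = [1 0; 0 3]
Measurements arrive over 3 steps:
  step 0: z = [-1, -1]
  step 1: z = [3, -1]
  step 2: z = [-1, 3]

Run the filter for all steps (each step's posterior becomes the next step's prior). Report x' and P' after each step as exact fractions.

step 0: x' = [16890/48341, -17322/48341, 40595/48341], P' = [32150/48341 7641/48341 -92880/48341; 7641/48341 11603/48341 -44358/48341; -92880/48341 -44358/48341 435678/48341]
step 1: x' = [-97235881/145137707, 12597359/11164439, -7065380/13194337], P' = [975652802/2177065605 11609986/167466585 -65426423/65971685; 11609986/167466585 2636153/12882045 -2781154/5074745; -65426423/65971685 -2781154/5074745 335196936/65971685]
step 2: x' = [-5413670181336/57466391706517, -29862484801168/57466391706517, -55802829357027/57466391706517], P' = [25745992362898/57466391706517 3979723046549/57466391706517 -56959624150008/57466391706517; 3979723046549/57466391706517 11734538720562/57466391706517 -31344211377855/57466391706517; -56959624150008/57466391706517 -31344211377855/57466391706517 291107553930525/57466391706517]

step 0: x̄ = F·x = [1, -8, -5]
step 0: P̄ = F·P·Fᵀ + Q = [21 -10 0; -10 25 14; 0 14 22]
step 0: y = z − H·x̄ = [16, -27]
step 0: S = H·P̄·Hᵀ + R = [162 -85; -85 343]
step 0: K = P̄·Hᵀ·S⁻¹ = [-16868/48341 -8831/48341; 15565/48341 -4458/48341; 4164/48341 -7988/48341]
step 0: x' = x̄ + K·y = [16890/48341, -17322/48341, 40595/48341]
step 0: P' = (I − K·H)·P̄ = [32150/48341 7641/48341 -92880/48341; 7641/48341 11603/48341 -44358/48341; -92880/48341 -44358/48341 435678/48341]
step 1: x̄ = F·x = [-98944/48341, -33348/48341, -97648/48341]
step 1: P̄ = F·P·Fᵀ + Q = [2723245/48341 -819139/48341 1519957/48341; -819139/48341 588504/48341 -403288/48341; 1519957/48341 -403288/48341 1186371/48341]
step 1: y = z − H·x̄ = [112775/48341, -542865/48341]
step 1: S = H·P̄·Hᵀ + R = [8402158/48341 9422661/48341; 9422661/48341 23092647/48341]
step 1: K = P̄·Hᵀ·S⁻¹ = [-224597722/725688535 -406891967/2177065605; 18976664/55822195 -15287281/167466585; -6883581/65971685 -10150887/65971685]
step 1: x' = x̄ + K·y = [-97235881/145137707, 12597359/11164439, -7065380/13194337]
step 1: P' = (I − K·H)·P̄ = [975652802/2177065605 11609986/167466585 -65426423/65971685; 11609986/167466585 2636153/12882045 -2781154/5074745; -65426423/65971685 -2781154/5074745 335196936/65971685]
step 2: x̄ = F·x = [385733813/145137707, 127941976/145137707, 186144455/145137707]
step 2: P̄ = F·P·Fᵀ + Q = [72319812233/2177065605 -20215148732/2177065605 38717107358/2177065605; -20215148732/2177065605 21017292008/2177065605 -8286586127/2177065605; 38717107358/2177065605 -8286586127/2177065605 35861062373/2177065605]
step 2: y = z − H·x̄ = [-15287846/145137707, 2162584943/145137707]
step 2: S = H·P̄·Hᵀ + R = [79808880266/725688535 68930470153/725688535; 68930470153/725688535 701136647567/2177065605]
step 2: K = P̄·Hᵀ·S⁻¹ = [-17786546269800/57466391706517 -10739174026111/57466391706517; 19489354394575/57466391706517 -5266191307826/57466391706517; -5728798605702/57466391706517 -8732015782312/57466391706517]
step 2: x' = x̄ + K·y = [-5413670181336/57466391706517, -29862484801168/57466391706517, -55802829357027/57466391706517]
step 2: P' = (I − K·H)·P̄ = [25745992362898/57466391706517 3979723046549/57466391706517 -56959624150008/57466391706517; 3979723046549/57466391706517 11734538720562/57466391706517 -31344211377855/57466391706517; -56959624150008/57466391706517 -31344211377855/57466391706517 291107553930525/57466391706517]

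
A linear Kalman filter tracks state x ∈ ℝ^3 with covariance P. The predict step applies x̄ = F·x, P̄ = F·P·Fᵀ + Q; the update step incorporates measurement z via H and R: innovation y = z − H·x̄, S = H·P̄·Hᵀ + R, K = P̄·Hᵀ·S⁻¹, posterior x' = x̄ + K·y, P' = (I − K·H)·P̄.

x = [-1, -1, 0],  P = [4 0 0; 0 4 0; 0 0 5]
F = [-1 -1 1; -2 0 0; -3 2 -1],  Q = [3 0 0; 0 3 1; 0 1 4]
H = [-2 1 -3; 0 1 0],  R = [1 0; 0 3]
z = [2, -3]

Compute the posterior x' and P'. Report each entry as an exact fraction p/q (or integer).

x' = [-127/2237, -8349/4474, -5665/4474]
P' = [28989/2237 3000/2237 -18345/2237; 3000/2237 9471/4474 -771/4474; -18345/2237 -771/4474 24747/4474]

x̄ = F·x = [2, 2, 1]
P̄ = F·P·Fᵀ + Q = [16 8 -1; 8 19 25; -1 25 61]
y = z − H·x̄ = [7, -5]
S = H·P̄·Hᵀ + R = [439 -72; -72 22]
K = P̄·Hᵀ·S⁻¹ = [57/2237 1000/2237; -108/2237 3157/4474; -816/2237 -257/4474]
x' = x̄ + K·y = [-127/2237, -8349/4474, -5665/4474]
P' = (I − K·H)·P̄ = [28989/2237 3000/2237 -18345/2237; 3000/2237 9471/4474 -771/4474; -18345/2237 -771/4474 24747/4474]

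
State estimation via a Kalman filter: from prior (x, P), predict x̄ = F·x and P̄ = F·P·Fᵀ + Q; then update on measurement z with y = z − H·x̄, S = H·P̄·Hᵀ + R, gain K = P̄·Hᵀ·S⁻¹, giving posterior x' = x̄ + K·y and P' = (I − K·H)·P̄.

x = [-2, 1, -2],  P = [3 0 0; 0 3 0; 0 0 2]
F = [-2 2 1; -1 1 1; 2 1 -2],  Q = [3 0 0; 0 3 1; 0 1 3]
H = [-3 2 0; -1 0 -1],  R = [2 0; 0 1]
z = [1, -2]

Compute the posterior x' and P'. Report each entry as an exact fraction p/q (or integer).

x' = [-2169/3323, -1865/3323, 8781/3323]
P' = [12794/3323 17846/3323 -12572/3323; 17846/3323 26377/3323 -17554/3323; -12572/3323 -17554/3323 15534/3323]

x̄ = F·x = [4, 1, 1]
P̄ = F·P·Fᵀ + Q = [29 14 -10; 14 11 -6; -10 -6 26]
y = z − H·x̄ = [11, 3]
S = H·P̄·Hᵀ + R = [139 41; 41 36]
K = P̄·Hᵀ·S⁻¹ = [-1345/3323 -222/3323; -392/3323 -292/3323; 1304/3323 -2962/3323]
x' = x̄ + K·y = [-2169/3323, -1865/3323, 8781/3323]
P' = (I − K·H)·P̄ = [12794/3323 17846/3323 -12572/3323; 17846/3323 26377/3323 -17554/3323; -12572/3323 -17554/3323 15534/3323]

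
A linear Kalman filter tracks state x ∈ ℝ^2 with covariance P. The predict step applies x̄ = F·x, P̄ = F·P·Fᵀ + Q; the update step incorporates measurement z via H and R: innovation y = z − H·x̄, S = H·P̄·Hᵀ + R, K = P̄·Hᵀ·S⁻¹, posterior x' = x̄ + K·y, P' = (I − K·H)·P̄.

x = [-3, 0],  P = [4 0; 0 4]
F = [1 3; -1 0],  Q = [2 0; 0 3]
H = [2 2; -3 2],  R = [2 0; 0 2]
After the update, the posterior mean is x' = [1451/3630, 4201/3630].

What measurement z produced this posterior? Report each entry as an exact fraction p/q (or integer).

x̄ = F·x = [-3, 3]
P̄ = F·P·Fᵀ + Q = [42 -4; -4 7]
S = H·P̄·Hᵀ + R = [166 -216; -216 456]
K = P̄·Hᵀ·S⁻¹ = [119/605 -1457/7260; 174/605 1403/7260]
x' − x̄ = [12341/3630, -6689/3630] = K·y
y = (KᵀK)⁻¹·Kᵀ·(x' − x̄) = [3, -14]
z = y + H·x̄ = [3, -14] + [0, 15] = [3, 1]

z = [3, 1]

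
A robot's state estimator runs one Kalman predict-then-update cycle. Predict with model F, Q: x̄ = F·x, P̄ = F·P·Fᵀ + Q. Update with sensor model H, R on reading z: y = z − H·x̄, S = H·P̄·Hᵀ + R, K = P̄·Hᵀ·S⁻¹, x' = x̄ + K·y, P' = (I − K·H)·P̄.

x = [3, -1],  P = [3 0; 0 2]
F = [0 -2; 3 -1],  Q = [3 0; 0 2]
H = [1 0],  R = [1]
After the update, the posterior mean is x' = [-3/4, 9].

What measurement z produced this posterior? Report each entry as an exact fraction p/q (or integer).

x̄ = F·x = [2, 10]
P̄ = F·P·Fᵀ + Q = [11 4; 4 31]
S = H·P̄·Hᵀ + R = [12]
K = P̄·Hᵀ·S⁻¹ = [11/12; 1/3]
x' − x̄ = [-11/4, -1] = K·y
y = (KᵀK)⁻¹·Kᵀ·(x' − x̄) = [-3]
z = y + H·x̄ = [-3] + [2] = [-1]

z = [-1]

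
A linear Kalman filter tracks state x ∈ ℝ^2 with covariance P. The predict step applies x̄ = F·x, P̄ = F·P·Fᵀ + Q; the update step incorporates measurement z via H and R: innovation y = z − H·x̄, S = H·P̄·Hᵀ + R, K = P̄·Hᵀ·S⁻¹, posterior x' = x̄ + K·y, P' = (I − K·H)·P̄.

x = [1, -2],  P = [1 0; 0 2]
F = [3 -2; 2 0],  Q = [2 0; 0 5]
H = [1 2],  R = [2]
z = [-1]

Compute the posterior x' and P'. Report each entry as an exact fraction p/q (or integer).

x' = [65/27, -14/9]
P' = [578/81 -86/27; -86/27 17/9]

x̄ = F·x = [7, 2]
P̄ = F·P·Fᵀ + Q = [19 6; 6 9]
y = z − H·x̄ = [-12]
S = H·P̄·Hᵀ + R = [81]
K = P̄·Hᵀ·S⁻¹ = [31/81; 8/27]
x' = x̄ + K·y = [65/27, -14/9]
P' = (I − K·H)·P̄ = [578/81 -86/27; -86/27 17/9]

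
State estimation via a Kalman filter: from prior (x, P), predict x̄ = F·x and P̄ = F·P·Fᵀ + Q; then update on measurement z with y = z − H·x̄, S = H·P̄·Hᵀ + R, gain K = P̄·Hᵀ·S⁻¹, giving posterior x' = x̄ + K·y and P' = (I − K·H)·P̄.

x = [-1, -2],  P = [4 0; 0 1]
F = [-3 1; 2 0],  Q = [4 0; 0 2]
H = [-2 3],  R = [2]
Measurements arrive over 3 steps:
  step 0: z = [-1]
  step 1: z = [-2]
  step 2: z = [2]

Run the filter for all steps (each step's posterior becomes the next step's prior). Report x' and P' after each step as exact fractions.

step 0: x' = [-3/4, -37/44], P' = [5/2 3/2; 3/2 171/154]
step 1: x' = [314/1405, -297/562], P' = [28919/12645 1160/843; 1160/843 292/281]
step 2: x' = [-172943/213162, 9209/71054], P' = [243779/106581 146680/106581; 146680/106581 332267/319743]

step 0: x̄ = F·x = [1, -2]
step 0: P̄ = F·P·Fᵀ + Q = [41 -24; -24 18]
step 0: y = z − H·x̄ = [7]
step 0: S = H·P̄·Hᵀ + R = [616]
step 0: K = P̄·Hᵀ·S⁻¹ = [-1/4; 51/308]
step 0: x' = x̄ + K·y = [-3/4, -37/44]
step 0: P' = (I − K·H)·P̄ = [5/2 3/2; 3/2 171/154]
step 1: x̄ = F·x = [31/22, -3/2]
step 1: P̄ = F·P·Fᵀ + Q = [1433/77 -12; -12 12]
step 1: y = z − H·x̄ = [117/22]
step 1: S = H·P̄·Hᵀ + R = [25290/77]
step 1: K = P̄·Hᵀ·S⁻¹ = [-2819/12645; 154/843]
step 1: x' = x̄ + K·y = [314/1405, -297/562]
step 1: P' = (I − K·H)·P̄ = [28919/12645 1160/843; 1160/843 292/281]
step 2: x̄ = F·x = [-3369/2810, 628/1405]
step 2: P̄ = F·P·Fᵀ + Q = [24399/1405 -46238/4215; -46238/4215 140966/12645]
step 2: y = z − H·x̄ = [-2443/1405]
step 2: S = H·P̄·Hᵀ + R = [426324/1405]
step 2: K = P̄·Hᵀ·S⁻¹ = [-23759/106581; 12969/71054]
step 2: x' = x̄ + K·y = [-172943/213162, 9209/71054]
step 2: P' = (I − K·H)·P̄ = [243779/106581 146680/106581; 146680/106581 332267/319743]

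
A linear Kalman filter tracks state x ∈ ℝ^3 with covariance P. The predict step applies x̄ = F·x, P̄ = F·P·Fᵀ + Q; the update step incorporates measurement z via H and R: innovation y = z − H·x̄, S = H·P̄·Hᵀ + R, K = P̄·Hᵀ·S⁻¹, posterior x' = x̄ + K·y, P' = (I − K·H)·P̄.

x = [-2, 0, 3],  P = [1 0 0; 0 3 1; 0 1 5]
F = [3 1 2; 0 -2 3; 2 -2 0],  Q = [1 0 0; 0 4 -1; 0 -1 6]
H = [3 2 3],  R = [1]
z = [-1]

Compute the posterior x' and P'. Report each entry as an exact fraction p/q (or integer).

x' = [-1015/992, 3827/496, -138/31]
P' = [15679/992 -1787/496 -414/31; -1787/496 3871/248 -209/31; -414/31 -209/31 554/31]

x̄ = F·x = [0, 9, -4]
P̄ = F·P·Fᵀ + Q = [37 23 -4; 23 49 5; -4 5 22]
y = z − H·x̄ = [-7]
S = H·P̄·Hᵀ + R = [992]
K = P̄·Hᵀ·S⁻¹ = [145/992; 91/496; 2/31]
x' = x̄ + K·y = [-1015/992, 3827/496, -138/31]
P' = (I − K·H)·P̄ = [15679/992 -1787/496 -414/31; -1787/496 3871/248 -209/31; -414/31 -209/31 554/31]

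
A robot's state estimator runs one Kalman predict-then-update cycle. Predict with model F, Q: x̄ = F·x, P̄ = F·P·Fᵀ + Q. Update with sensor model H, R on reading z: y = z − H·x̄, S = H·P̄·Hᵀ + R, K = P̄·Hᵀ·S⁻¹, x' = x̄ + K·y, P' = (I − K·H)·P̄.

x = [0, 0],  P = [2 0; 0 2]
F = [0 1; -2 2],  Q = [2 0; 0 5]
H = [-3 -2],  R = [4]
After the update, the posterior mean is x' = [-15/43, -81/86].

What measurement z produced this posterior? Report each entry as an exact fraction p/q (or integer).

x̄ = F·x = [0, 0]
P̄ = F·P·Fᵀ + Q = [4 4; 4 21]
S = H·P̄·Hᵀ + R = [172]
K = P̄·Hᵀ·S⁻¹ = [-5/43; -27/86]
x' − x̄ = [-15/43, -81/86] = K·y
y = (KᵀK)⁻¹·Kᵀ·(x' − x̄) = [3]
z = y + H·x̄ = [3] + [0] = [3]

z = [3]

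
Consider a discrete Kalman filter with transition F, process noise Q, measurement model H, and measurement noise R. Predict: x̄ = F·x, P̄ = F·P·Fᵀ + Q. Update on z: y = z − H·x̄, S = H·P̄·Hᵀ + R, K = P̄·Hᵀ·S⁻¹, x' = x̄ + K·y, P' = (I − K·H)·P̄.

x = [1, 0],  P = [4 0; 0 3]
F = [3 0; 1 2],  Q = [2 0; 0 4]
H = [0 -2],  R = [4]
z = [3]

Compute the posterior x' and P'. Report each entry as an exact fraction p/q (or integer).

x' = [11/7, -29/21]
P' = [218/7 4/7; 4/7 20/21]

x̄ = F·x = [3, 1]
P̄ = F·P·Fᵀ + Q = [38 12; 12 20]
y = z − H·x̄ = [5]
S = H·P̄·Hᵀ + R = [84]
K = P̄·Hᵀ·S⁻¹ = [-2/7; -10/21]
x' = x̄ + K·y = [11/7, -29/21]
P' = (I − K·H)·P̄ = [218/7 4/7; 4/7 20/21]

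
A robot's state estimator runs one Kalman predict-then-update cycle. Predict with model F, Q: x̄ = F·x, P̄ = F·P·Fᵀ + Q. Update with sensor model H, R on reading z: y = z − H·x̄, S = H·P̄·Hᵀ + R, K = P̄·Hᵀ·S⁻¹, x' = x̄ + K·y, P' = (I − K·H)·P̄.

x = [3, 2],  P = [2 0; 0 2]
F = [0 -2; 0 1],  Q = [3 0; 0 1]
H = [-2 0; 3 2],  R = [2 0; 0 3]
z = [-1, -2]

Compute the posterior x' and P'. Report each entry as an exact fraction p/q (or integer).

x̄ = F·x = [-4, 2]
P̄ = F·P·Fᵀ + Q = [11 -4; -4 3]
y = z − H·x̄ = [-9, 6]
S = H·P̄·Hᵀ + R = [46 -50; -50 66]
K = P̄·Hᵀ·S⁻¹ = [-101/268 25/268; 57/134 31/134]
x' = x̄ + K·y = [-13/268, -59/134]
P' = (I − K·H)·P̄ = [101/268 -57/134; -57/134 66/67]

x' = [-13/268, -59/134]
P' = [101/268 -57/134; -57/134 66/67]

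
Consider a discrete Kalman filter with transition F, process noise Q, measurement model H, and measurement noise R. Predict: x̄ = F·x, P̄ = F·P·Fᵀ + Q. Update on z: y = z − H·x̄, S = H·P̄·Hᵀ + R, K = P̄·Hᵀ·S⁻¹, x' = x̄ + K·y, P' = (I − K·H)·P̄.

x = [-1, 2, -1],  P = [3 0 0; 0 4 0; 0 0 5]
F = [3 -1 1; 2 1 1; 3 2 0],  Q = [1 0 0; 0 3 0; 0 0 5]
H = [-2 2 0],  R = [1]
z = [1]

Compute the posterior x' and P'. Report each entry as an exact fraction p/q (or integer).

x̄ = F·x = [-6, -1, 1]
P̄ = F·P·Fᵀ + Q = [37 19 19; 19 24 26; 19 26 48]
y = z − H·x̄ = [-9]
S = H·P̄·Hᵀ + R = [93]
K = P̄·Hᵀ·S⁻¹ = [-12/31; 10/93; 14/93]
x' = x̄ + K·y = [-78/31, -61/31, -11/31]
P' = (I − K·H)·P̄ = [715/31 709/31 757/31; 709/31 2132/93 2278/93; 757/31 2278/93 4268/93]

x' = [-78/31, -61/31, -11/31]
P' = [715/31 709/31 757/31; 709/31 2132/93 2278/93; 757/31 2278/93 4268/93]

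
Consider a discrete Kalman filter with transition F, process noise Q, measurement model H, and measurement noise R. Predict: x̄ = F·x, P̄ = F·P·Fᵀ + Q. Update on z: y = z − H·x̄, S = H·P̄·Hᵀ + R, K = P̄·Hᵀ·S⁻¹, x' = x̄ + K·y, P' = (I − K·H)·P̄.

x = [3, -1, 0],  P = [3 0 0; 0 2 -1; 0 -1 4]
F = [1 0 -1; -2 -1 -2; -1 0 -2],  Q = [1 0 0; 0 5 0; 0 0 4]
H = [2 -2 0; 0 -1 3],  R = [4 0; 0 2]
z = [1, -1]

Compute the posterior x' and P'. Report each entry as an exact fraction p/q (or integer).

x̄ = F·x = [3, -5, -3]
P̄ = F·P·Fᵀ + Q = [8 1 5; 1 31 20; 5 20 23]
y = z − H·x̄ = [-15, 3]
S = H·P̄·Hᵀ + R = [152 -30; -30 120]
K = P̄·Hᵀ·S⁻¹ = [35/289 637/4335; -211/578 652/4335; -71/578 1637/4335]
x' = x̄ + K·y = [2347/1445, 2679/2890, -71/2890]
P' = (I − K·H)·P̄ = [18412/4335 17362/4335 6212/4335; 17362/4335 20527/4335 7277/4335; 6212/4335 7277/4335 3517/4335]

x' = [2347/1445, 2679/2890, -71/2890]
P' = [18412/4335 17362/4335 6212/4335; 17362/4335 20527/4335 7277/4335; 6212/4335 7277/4335 3517/4335]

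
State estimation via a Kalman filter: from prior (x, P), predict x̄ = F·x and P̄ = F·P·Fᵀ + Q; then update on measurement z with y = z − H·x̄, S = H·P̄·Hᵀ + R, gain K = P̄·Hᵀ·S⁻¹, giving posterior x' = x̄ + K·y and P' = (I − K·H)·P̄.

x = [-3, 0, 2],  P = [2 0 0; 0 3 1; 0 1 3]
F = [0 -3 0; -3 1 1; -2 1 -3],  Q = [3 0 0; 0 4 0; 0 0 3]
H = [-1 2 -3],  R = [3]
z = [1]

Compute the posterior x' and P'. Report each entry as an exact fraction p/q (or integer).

x̄ = F·x = [0, 11, 0]
P̄ = F·P·Fᵀ + Q = [30 -12 0; -12 30 4; 0 4 35]
y = z − H·x̄ = [-21]
S = H·P̄·Hᵀ + R = [468]
K = P̄·Hᵀ·S⁻¹ = [-3/26; 5/39; -97/468]
x' = x̄ + K·y = [63/26, 108/13, 679/156]
P' = (I − K·H)·P̄ = [309/13 -66/13 -291/26; -66/13 290/13 641/39; -291/26 641/39 6971/468]

x' = [63/26, 108/13, 679/156]
P' = [309/13 -66/13 -291/26; -66/13 290/13 641/39; -291/26 641/39 6971/468]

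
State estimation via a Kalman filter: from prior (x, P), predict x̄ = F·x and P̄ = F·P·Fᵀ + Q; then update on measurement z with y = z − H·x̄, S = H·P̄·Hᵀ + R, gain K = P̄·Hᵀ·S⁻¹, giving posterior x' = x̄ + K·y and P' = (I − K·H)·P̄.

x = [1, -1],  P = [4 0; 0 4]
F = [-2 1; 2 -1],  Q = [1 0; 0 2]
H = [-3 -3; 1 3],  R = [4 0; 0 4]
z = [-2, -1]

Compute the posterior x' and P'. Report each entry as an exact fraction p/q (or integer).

x̄ = F·x = [-3, 3]
P̄ = F·P·Fᵀ + Q = [21 -20; -20 22]
y = z − H·x̄ = [-2, -7]
S = H·P̄·Hᵀ + R = [31 -21; -21 103]
K = P̄·Hᵀ·S⁻¹ = [-141/344 -159/344; 87/688 325/688]
x' = x̄ + K·y = [363/344, -385/688]
P' = (I − K·H)·P̄ = [75/43 -103/86; -103/86 177/172]

x' = [363/344, -385/688]
P' = [75/43 -103/86; -103/86 177/172]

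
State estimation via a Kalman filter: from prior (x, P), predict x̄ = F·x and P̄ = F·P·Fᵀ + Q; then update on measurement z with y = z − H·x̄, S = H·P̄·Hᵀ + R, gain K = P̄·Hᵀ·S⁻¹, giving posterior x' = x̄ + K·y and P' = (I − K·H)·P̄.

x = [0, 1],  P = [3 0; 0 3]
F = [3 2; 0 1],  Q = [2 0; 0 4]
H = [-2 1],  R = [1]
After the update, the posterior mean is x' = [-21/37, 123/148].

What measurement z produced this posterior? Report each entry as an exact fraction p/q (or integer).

z = [2]

x̄ = F·x = [2, 1]
P̄ = F·P·Fᵀ + Q = [41 6; 6 7]
S = H·P̄·Hᵀ + R = [148]
K = P̄·Hᵀ·S⁻¹ = [-19/37; -5/148]
x' − x̄ = [-95/37, -25/148] = K·y
y = (KᵀK)⁻¹·Kᵀ·(x' − x̄) = [5]
z = y + H·x̄ = [5] + [-3] = [2]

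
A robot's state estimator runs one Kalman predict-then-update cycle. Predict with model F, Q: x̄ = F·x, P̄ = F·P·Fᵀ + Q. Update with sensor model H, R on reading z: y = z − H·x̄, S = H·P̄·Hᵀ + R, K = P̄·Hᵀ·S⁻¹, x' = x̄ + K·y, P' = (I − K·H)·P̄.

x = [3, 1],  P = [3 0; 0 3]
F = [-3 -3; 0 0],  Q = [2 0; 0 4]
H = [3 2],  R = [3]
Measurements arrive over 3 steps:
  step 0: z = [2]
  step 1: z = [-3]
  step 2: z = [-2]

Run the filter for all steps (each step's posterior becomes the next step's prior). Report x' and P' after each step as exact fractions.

step 0: x̄ = F·x = [-12, 0]
step 0: P̄ = F·P·Fᵀ + Q = [56 0; 0 4]
step 0: y = z − H·x̄ = [38]
step 0: S = H·P̄·Hᵀ + R = [523]
step 0: K = P̄·Hᵀ·S⁻¹ = [168/523; 8/523]
step 0: x' = x̄ + K·y = [108/523, 304/523]
step 0: P' = (I − K·H)·P̄ = [1064/523 -1344/523; -1344/523 2028/523]
step 1: x̄ = F·x = [-1236/523, 0]
step 1: P̄ = F·P·Fᵀ + Q = [4682/523 0; 0 4]
step 1: y = z − H·x̄ = [2139/523]
step 1: S = H·P̄·Hᵀ + R = [52075/523]
step 1: K = P̄·Hᵀ·S⁻¹ = [14046/52075; 4184/52075]
step 1: x' = x̄ + K·y = [-65622/52075, 17112/52075]
step 1: P' = (I − K·H)·P̄ = [88958/52075 -112368/52075; -112368/52075 174828/52075]
step 2: x̄ = F·x = [29106/10415, 0]
step 2: P̄ = F·P·Fᵀ + Q = [18224/2083 0; 0 4]
step 2: y = z − H·x̄ = [-108148/10415]
step 2: S = H·P̄·Hᵀ + R = [203593/2083]
step 2: K = P̄·Hᵀ·S⁻¹ = [54672/203593; 16664/203593]
step 2: x' = x̄ + K·y = [6294/1017965, -865184/1017965]
step 2: P' = (I − K·H)·P̄ = [346256/203593 -437376/203593; -437376/203593 681060/203593]

step 0: x' = [108/523, 304/523], P' = [1064/523 -1344/523; -1344/523 2028/523]
step 1: x' = [-65622/52075, 17112/52075], P' = [88958/52075 -112368/52075; -112368/52075 174828/52075]
step 2: x' = [6294/1017965, -865184/1017965], P' = [346256/203593 -437376/203593; -437376/203593 681060/203593]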